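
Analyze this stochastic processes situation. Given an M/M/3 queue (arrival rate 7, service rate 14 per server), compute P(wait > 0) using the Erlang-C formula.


a = lambda/mu = 0.5000
rho = a/c = 0.1667
Erlang-C formula applied:
C(c,a) = 0.0152

0.0152


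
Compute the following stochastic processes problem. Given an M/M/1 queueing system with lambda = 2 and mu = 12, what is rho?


rho = lambda/mu
= 2/12
= 0.1667

0.1667


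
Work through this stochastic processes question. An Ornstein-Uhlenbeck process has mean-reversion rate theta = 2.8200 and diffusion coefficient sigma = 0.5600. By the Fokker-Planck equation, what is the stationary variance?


Stationary variance = sigma^2 / (2*theta)
= 0.5600^2 / (2*2.8200)
= 0.3136 / 5.6400
= 0.0556

0.0556


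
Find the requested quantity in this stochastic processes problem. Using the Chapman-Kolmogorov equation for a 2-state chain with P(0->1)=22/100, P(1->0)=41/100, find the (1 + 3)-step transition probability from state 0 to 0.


P^4 = P^1 * P^3
Computing via matrix multiplication of the transition matrix.
Entry (0,0) of P^4 = 0.6573

0.6573


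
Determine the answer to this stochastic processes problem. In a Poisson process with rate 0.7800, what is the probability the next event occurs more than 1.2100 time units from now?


P(X > t) = exp(-lambda * t)
= exp(-0.7800 * 1.2100)
= exp(-0.9438) = 0.3891

0.3891


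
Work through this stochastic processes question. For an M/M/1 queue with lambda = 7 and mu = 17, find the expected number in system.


rho = 7/17 = 0.4118
L = rho/(1-rho)
= 0.4118/0.5882
= 0.7000

0.7000


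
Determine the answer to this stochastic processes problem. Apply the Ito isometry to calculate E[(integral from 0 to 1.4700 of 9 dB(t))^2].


By Ito isometry: E[(int f dB)^2] = int f^2 dt
= 9^2 * 1.4700
= 81 * 1.4700 = 119.0700

119.0700


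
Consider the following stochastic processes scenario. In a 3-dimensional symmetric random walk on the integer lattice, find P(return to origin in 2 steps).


P(return in 2 steps) = P(reverse first step) = 1/(2d)
= 1/6
= 0.1667

0.1667


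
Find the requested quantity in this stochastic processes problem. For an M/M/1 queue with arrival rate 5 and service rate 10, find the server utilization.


rho = lambda/mu
= 5/10
= 0.5000

0.5000


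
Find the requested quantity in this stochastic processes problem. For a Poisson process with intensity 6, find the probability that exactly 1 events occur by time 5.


P(N(t)=k) = (lambda*t)^k * exp(-lambda*t) / k!
lambda*t = 30
= 30^1 * exp(-30) / 1!
= 30 * 9.3576e-14 / 1
= 2.8073e-12

2.8073e-12


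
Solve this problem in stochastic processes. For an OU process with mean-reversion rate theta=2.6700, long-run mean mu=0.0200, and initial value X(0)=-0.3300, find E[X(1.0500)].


E[X(t)] = mu + (X(0) - mu)*exp(-theta*t)
= 0.0200 + (-0.3300 - 0.0200)*exp(-2.6700*1.0500)
= 0.0200 + -0.3500 * 0.0606
= -0.0012

-0.0012


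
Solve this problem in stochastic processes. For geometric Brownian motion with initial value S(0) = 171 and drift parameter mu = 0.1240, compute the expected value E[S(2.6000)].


E[S(t)] = S(0) * exp(mu * t)
= 171 * exp(0.1240 * 2.6000)
= 171 * 1.3804
= 236.0547

236.0547


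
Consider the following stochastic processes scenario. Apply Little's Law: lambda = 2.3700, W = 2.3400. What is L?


Little's Law: L = lambda * W
= 2.3700 * 2.3400
= 5.5458

5.5458


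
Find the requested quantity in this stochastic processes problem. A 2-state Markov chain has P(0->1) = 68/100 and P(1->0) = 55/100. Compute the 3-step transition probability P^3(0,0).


Computing P^3 by matrix multiplication.
P = [[0.3200, 0.6800], [0.5500, 0.4500]]
After raising P to the power 3:
P^3(0,0) = 0.4404

0.4404


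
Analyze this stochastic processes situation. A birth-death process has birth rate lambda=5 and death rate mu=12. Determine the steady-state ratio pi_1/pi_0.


For birth-death process, pi_n/pi_0 = (lambda/mu)^n
= (5/12)^1
= 0.4167

0.4167


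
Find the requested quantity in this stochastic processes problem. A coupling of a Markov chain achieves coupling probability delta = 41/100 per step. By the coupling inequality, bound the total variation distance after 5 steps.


TV distance bound <= (1-delta)^n
= (1 - 0.4100)^5
= 0.5900^5
= 0.0715

0.0715


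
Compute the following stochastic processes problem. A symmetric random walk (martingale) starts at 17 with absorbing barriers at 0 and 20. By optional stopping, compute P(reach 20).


By optional stopping theorem: E(M at tau) = M(0) = 17
P(hit 20)*20 + P(hit 0)*0 = 17
P(hit 20) = (17 - 0)/(20 - 0) = 17/20 = 0.8500

0.8500


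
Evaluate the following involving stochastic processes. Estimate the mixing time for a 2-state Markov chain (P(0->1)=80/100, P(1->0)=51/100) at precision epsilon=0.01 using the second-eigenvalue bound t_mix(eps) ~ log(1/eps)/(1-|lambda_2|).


lambda_2 = |1 - p01 - p10| = |1 - 0.8000 - 0.5100| = 0.3100
t_mix ~ log(1/eps)/(1 - |lambda_2|)
= log(100)/(1 - 0.3100) = 4.6052/0.6900
= 6.6742

6.6742


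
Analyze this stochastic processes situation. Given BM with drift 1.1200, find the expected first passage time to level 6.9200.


Expected first passage time = a/mu
= 6.9200/1.1200
= 6.1786

6.1786


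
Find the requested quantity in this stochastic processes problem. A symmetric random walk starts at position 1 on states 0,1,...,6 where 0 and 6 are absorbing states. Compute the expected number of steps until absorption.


For symmetric RW on 0,...,N with absorbing barriers, E(i) = i*(N-i)
E(1) = 1 * 5 = 5

5


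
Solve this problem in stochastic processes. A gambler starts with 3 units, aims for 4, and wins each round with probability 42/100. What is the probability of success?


Gambler's ruin formula:
r = q/p = 0.5800/0.4200 = 1.3810
P(win) = (1 - r^i)/(1 - r^N)
= (1 - 1.3810^3)/(1 - 1.3810^4)
= 0.6195

0.6195


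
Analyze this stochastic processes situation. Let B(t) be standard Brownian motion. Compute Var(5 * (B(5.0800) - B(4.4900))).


Var(alpha*(B(t)-B(s))) = alpha^2 * (t-s)
= 5^2 * (5.0800 - 4.4900)
= 25 * 0.5900
= 14.7500

14.7500


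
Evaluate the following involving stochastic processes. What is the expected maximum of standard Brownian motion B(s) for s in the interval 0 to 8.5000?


E(max B(s)) = sqrt(2t/pi)
= sqrt(2*8.5000/pi)
= sqrt(5.4113)
= 2.3262

2.3262


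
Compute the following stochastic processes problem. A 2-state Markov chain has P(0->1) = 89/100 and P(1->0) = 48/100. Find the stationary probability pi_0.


Stationary distribution: pi_0 = p10/(p01+p10), pi_1 = p01/(p01+p10)
p01 = 0.8900, p10 = 0.4800
pi_0 = 0.3504

0.3504


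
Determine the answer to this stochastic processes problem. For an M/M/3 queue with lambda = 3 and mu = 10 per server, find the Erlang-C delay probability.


a = lambda/mu = 0.3000
rho = a/c = 0.1000
Erlang-C formula applied:
C(c,a) = 0.0037

0.0037


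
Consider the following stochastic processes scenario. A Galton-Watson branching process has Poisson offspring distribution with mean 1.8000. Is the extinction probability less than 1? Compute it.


Since mu = 1.8000 > 1, extinction prob q < 1.
Solve s = exp(mu*(s-1)) iteratively.
q = 0.2676

0.2676


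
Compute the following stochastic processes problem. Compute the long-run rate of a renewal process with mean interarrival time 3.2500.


Long-run renewal rate = 1/E(X)
= 1/3.2500
= 0.3077

0.3077


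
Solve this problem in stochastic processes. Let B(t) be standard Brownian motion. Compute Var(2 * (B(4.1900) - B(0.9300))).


Var(alpha*(B(t)-B(s))) = alpha^2 * (t-s)
= 2^2 * (4.1900 - 0.9300)
= 4 * 3.2600
= 13.0400

13.0400


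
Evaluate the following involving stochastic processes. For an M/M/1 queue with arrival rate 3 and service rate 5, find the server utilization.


rho = lambda/mu
= 3/5
= 0.6000

0.6000


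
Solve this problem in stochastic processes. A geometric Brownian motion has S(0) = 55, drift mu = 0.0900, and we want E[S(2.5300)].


E[S(t)] = S(0) * exp(mu * t)
= 55 * exp(0.0900 * 2.5300)
= 55 * 1.2557
= 69.0640

69.0640


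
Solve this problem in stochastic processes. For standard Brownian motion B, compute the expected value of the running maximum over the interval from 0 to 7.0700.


E(max B(s)) = sqrt(2t/pi)
= sqrt(2*7.0700/pi)
= sqrt(4.5009)
= 2.1215

2.1215


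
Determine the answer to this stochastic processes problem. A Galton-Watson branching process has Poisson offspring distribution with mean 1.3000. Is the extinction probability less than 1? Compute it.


Since mu = 1.3000 > 1, extinction prob q < 1.
Solve s = exp(mu*(s-1)) iteratively.
q = 0.5770

0.5770


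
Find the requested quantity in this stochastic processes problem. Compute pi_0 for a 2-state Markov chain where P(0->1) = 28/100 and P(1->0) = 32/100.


Stationary distribution: pi_0 = p10/(p01+p10), pi_1 = p01/(p01+p10)
p01 = 0.2800, p10 = 0.3200
pi_0 = 0.5333

0.5333


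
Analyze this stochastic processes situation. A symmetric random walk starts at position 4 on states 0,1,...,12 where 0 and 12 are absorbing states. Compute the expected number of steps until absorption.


For symmetric RW on 0,...,N with absorbing barriers, E(i) = i*(N-i)
E(4) = 4 * 8 = 32

32


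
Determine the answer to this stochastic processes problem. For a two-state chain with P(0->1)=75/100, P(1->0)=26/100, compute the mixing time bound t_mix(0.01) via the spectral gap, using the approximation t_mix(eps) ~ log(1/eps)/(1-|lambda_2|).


lambda_2 = |1 - p01 - p10| = |1 - 0.7500 - 0.2600| = 0.0100
t_mix ~ log(1/eps)/(1 - |lambda_2|)
= log(100)/(1 - 0.0100) = 4.6052/0.9900
= 4.6517

4.6517


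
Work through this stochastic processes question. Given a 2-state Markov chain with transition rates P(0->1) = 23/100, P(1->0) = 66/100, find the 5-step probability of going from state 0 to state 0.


Computing P^5 by matrix multiplication.
P = [[0.7700, 0.2300], [0.6600, 0.3400]]
After raising P to the power 5:
P^5(0,0) = 0.7416

0.7416


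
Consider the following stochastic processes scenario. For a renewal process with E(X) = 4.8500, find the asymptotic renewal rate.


Long-run renewal rate = 1/E(X)
= 1/4.8500
= 0.2062

0.2062


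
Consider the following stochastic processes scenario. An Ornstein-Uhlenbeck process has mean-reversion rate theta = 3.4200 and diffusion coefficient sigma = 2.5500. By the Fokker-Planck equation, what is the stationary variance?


Stationary variance = sigma^2 / (2*theta)
= 2.5500^2 / (2*3.4200)
= 6.5025 / 6.8400
= 0.9507

0.9507


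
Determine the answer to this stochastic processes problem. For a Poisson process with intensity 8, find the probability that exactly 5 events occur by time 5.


P(N(t)=k) = (lambda*t)^k * exp(-lambda*t) / k!
lambda*t = 40
= 40^5 * exp(-40) / 5!
= 102400000 * 4.2484e-18 / 120
= 3.6253e-12

3.6253e-12


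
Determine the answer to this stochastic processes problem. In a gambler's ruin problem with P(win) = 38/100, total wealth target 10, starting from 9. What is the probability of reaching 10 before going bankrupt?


Gambler's ruin formula:
r = q/p = 0.6200/0.3800 = 1.6316
P(win) = (1 - r^i)/(1 - r^N)
= (1 - 1.6316^9)/(1 - 1.6316^10)
= 0.6100

0.6100


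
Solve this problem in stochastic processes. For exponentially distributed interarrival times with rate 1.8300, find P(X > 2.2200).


P(X > t) = exp(-lambda * t)
= exp(-1.8300 * 2.2200)
= exp(-4.0626) = 0.0172

0.0172


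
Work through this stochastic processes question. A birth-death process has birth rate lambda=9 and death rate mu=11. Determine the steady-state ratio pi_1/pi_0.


For birth-death process, pi_n/pi_0 = (lambda/mu)^n
= (9/11)^1
= 0.8182

0.8182


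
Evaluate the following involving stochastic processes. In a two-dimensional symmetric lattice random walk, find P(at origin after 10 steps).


P = C(10,5)^2 / 4^10
= 252^2 / 1048576
= 63504 / 1048576
= 0.0606

0.0606


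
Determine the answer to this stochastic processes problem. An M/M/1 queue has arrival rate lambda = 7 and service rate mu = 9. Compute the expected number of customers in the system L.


rho = 7/9 = 0.7778
L = rho/(1-rho)
= 0.7778/0.2222
= 3.5000

3.5000


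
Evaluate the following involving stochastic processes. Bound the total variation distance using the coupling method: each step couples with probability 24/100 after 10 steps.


TV distance bound <= (1-delta)^n
= (1 - 0.2400)^10
= 0.7600^10
= 0.0643

0.0643


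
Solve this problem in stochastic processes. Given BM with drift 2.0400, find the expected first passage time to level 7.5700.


Expected first passage time = a/mu
= 7.5700/2.0400
= 3.7108

3.7108


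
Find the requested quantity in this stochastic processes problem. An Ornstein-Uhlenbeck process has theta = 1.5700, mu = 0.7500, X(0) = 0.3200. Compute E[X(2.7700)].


E[X(t)] = mu + (X(0) - mu)*exp(-theta*t)
= 0.7500 + (0.3200 - 0.7500)*exp(-1.5700*2.7700)
= 0.7500 + -0.4300 * 0.0129
= 0.7444

0.7444


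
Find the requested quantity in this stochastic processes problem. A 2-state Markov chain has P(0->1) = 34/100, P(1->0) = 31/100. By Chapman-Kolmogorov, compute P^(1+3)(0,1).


P^4 = P^1 * P^3
Computing via matrix multiplication of the transition matrix.
Entry (0,1) of P^4 = 0.5152

0.5152


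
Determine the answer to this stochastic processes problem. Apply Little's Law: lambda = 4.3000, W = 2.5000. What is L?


Little's Law: L = lambda * W
= 4.3000 * 2.5000
= 10.7500

10.7500


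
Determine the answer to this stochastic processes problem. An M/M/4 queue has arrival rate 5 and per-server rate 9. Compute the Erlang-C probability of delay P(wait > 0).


a = lambda/mu = 0.5556
rho = a/c = 0.1389
Erlang-C formula applied:
C(c,a) = 0.0026

0.0026


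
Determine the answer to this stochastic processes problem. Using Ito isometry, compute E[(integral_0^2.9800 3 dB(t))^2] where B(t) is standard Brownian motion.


By Ito isometry: E[(int f dB)^2] = int f^2 dt
= 3^2 * 2.9800
= 9 * 2.9800 = 26.8200

26.8200


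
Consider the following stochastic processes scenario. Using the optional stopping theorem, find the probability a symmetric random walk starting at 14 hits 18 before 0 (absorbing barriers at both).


By optional stopping theorem: E(M at tau) = M(0) = 14
P(hit 18)*18 + P(hit 0)*0 = 14
P(hit 18) = (14 - 0)/(18 - 0) = 7/9 = 0.7778

0.7778


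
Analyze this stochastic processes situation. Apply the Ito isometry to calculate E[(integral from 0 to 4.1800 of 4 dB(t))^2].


By Ito isometry: E[(int f dB)^2] = int f^2 dt
= 4^2 * 4.1800
= 16 * 4.1800 = 66.8800

66.8800


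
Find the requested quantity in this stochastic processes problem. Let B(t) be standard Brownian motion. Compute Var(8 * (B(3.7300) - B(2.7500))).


Var(alpha*(B(t)-B(s))) = alpha^2 * (t-s)
= 8^2 * (3.7300 - 2.7500)
= 64 * 0.9800
= 62.7200

62.7200


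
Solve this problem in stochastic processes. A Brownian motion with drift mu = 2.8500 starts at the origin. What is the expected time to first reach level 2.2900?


Expected first passage time = a/mu
= 2.2900/2.8500
= 0.8035

0.8035


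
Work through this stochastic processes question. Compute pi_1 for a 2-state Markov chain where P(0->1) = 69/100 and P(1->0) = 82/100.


Stationary distribution: pi_0 = p10/(p01+p10), pi_1 = p01/(p01+p10)
p01 = 0.6900, p10 = 0.8200
pi_1 = 0.4570

0.4570


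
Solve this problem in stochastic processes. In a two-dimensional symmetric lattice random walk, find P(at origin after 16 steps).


P = C(16,8)^2 / 4^16
= 12870^2 / 4294967296
= 165636900 / 4294967296
= 0.0386

0.0386


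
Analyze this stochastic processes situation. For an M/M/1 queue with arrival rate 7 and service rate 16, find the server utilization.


rho = lambda/mu
= 7/16
= 0.4375

0.4375


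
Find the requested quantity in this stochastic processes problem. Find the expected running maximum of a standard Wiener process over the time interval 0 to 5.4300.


E(max B(s)) = sqrt(2t/pi)
= sqrt(2*5.4300/pi)
= sqrt(3.4568)
= 1.8593

1.8593


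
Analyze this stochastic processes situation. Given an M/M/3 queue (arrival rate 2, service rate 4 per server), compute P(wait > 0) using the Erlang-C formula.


a = lambda/mu = 0.5000
rho = a/c = 0.1667
Erlang-C formula applied:
C(c,a) = 0.0152

0.0152


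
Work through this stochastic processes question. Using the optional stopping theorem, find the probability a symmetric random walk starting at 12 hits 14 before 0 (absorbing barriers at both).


By optional stopping theorem: E(M at tau) = M(0) = 12
P(hit 14)*14 + P(hit 0)*0 = 12
P(hit 14) = (12 - 0)/(14 - 0) = 6/7 = 0.8571

0.8571


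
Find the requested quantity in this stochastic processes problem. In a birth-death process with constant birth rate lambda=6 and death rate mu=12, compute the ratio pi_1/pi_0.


For birth-death process, pi_n/pi_0 = (lambda/mu)^n
= (6/12)^1
= 0.5000

0.5000


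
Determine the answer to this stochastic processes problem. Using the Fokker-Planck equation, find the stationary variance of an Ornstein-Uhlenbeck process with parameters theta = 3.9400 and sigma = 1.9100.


Stationary variance = sigma^2 / (2*theta)
= 1.9100^2 / (2*3.9400)
= 3.6481 / 7.8800
= 0.4630

0.4630


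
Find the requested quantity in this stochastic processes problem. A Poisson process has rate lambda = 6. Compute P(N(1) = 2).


P(N(t)=k) = (lambda*t)^k * exp(-lambda*t) / k!
lambda*t = 6
= 6^2 * exp(-6) / 2!
= 36 * 0.0025 / 2
= 0.0446

0.0446


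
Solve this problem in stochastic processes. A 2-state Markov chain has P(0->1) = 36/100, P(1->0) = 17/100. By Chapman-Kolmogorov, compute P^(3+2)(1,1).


P^5 = P^3 * P^2
Computing via matrix multiplication of the transition matrix.
Entry (1,1) of P^5 = 0.6866

0.6866


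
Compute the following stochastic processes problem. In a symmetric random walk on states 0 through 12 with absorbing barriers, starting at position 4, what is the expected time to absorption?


For symmetric RW on 0,...,N with absorbing barriers, E(i) = i*(N-i)
E(4) = 4 * 8 = 32

32


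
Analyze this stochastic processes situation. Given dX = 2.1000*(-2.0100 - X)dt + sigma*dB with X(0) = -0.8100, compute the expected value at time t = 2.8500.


E[X(t)] = mu + (X(0) - mu)*exp(-theta*t)
= -2.0100 + (-0.8100 - -2.0100)*exp(-2.1000*2.8500)
= -2.0100 + 1.2000 * 0.0025
= -2.0070

-2.0070


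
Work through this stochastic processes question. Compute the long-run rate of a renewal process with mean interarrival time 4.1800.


Long-run renewal rate = 1/E(X)
= 1/4.1800
= 0.2392

0.2392


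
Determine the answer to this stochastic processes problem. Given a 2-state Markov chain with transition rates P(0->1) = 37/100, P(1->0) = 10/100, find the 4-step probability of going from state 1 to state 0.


Computing P^4 by matrix multiplication.
P = [[0.6300, 0.3700], [0.1000, 0.9000]]
After raising P to the power 4:
P^4(1,0) = 0.1960

0.1960


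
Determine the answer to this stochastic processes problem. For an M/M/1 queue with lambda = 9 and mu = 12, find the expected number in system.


rho = 9/12 = 0.7500
L = rho/(1-rho)
= 0.7500/0.2500
= 3.0000

3.0000


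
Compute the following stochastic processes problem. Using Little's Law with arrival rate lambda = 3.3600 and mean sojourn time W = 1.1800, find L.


Little's Law: L = lambda * W
= 3.3600 * 1.1800
= 3.9648

3.9648


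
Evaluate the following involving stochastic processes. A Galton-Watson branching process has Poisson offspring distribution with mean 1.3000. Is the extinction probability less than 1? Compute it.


Since mu = 1.3000 > 1, extinction prob q < 1.
Solve s = exp(mu*(s-1)) iteratively.
q = 0.5770

0.5770


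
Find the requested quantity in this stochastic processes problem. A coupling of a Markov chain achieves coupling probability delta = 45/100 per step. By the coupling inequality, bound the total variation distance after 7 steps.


TV distance bound <= (1-delta)^n
= (1 - 0.4500)^7
= 0.5500^7
= 0.0152

0.0152


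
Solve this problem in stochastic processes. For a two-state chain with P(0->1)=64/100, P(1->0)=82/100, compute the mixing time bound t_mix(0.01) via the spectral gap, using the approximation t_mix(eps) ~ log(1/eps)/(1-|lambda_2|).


lambda_2 = |1 - p01 - p10| = |1 - 0.6400 - 0.8200| = 0.4600
t_mix ~ log(1/eps)/(1 - |lambda_2|)
= log(100)/(1 - 0.4600) = 4.6052/0.5400
= 8.5281

8.5281


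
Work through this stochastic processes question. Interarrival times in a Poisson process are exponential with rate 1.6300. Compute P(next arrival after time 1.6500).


P(X > t) = exp(-lambda * t)
= exp(-1.6300 * 1.6500)
= exp(-2.6895) = 0.0679

0.0679


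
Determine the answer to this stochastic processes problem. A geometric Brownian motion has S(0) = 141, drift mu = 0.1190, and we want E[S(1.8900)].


E[S(t)] = S(0) * exp(mu * t)
= 141 * exp(0.1190 * 1.8900)
= 141 * 1.2522
= 176.5616

176.5616


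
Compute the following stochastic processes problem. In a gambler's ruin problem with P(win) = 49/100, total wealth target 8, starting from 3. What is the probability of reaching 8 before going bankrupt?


Gambler's ruin formula:
r = q/p = 0.5100/0.4900 = 1.0408
P(win) = (1 - r^i)/(1 - r^N)
= (1 - 1.0408^3)/(1 - 1.0408^8)
= 0.3381

0.3381


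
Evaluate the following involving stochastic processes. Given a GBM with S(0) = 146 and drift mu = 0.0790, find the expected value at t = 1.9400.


E[S(t)] = S(0) * exp(mu * t)
= 146 * exp(0.0790 * 1.9400)
= 146 * 1.1656
= 170.1817

170.1817


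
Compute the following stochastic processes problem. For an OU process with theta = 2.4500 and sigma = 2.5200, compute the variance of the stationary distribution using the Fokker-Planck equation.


Stationary variance = sigma^2 / (2*theta)
= 2.5200^2 / (2*2.4500)
= 6.3504 / 4.9000
= 1.2960

1.2960


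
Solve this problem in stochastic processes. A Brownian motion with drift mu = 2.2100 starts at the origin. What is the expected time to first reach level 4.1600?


Expected first passage time = a/mu
= 4.1600/2.2100
= 1.8824

1.8824


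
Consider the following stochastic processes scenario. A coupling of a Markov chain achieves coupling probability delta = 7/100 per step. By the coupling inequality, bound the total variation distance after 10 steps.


TV distance bound <= (1-delta)^n
= (1 - 0.0700)^10
= 0.9300^10
= 0.4840

0.4840


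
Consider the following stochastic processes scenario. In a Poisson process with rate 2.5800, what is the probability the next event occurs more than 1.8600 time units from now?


P(X > t) = exp(-lambda * t)
= exp(-2.5800 * 1.8600)
= exp(-4.7988) = 0.0082

0.0082


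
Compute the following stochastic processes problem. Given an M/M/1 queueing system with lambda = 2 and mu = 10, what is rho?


rho = lambda/mu
= 2/10
= 0.2000

0.2000


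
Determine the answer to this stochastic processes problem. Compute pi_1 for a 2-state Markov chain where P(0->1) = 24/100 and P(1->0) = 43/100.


Stationary distribution: pi_0 = p10/(p01+p10), pi_1 = p01/(p01+p10)
p01 = 0.2400, p10 = 0.4300
pi_1 = 0.3582

0.3582


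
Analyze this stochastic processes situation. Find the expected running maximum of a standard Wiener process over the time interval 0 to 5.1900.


E(max B(s)) = sqrt(2t/pi)
= sqrt(2*5.1900/pi)
= sqrt(3.3041)
= 1.8177

1.8177


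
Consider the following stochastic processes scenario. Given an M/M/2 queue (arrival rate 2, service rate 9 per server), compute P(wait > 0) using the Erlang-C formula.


a = lambda/mu = 0.2222
rho = a/c = 0.1111
Erlang-C formula applied:
C(c,a) = 0.0222

0.0222


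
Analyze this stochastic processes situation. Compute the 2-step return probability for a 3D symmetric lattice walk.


P(return in 2 steps) = P(reverse first step) = 1/(2d)
= 1/6
= 0.1667

0.1667


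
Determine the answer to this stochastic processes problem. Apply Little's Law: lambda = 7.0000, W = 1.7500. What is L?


Little's Law: L = lambda * W
= 7.0000 * 1.7500
= 12.2500

12.2500


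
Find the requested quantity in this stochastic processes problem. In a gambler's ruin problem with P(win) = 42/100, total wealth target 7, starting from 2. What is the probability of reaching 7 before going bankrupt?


Gambler's ruin formula:
r = q/p = 0.5800/0.4200 = 1.3810
P(win) = (1 - r^i)/(1 - r^N)
= (1 - 1.3810^2)/(1 - 1.3810^7)
= 0.1057

0.1057


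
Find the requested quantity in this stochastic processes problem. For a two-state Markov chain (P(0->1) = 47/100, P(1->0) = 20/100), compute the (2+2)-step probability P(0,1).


P^4 = P^2 * P^2
Computing via matrix multiplication of the transition matrix.
Entry (0,1) of P^4 = 0.6932

0.6932


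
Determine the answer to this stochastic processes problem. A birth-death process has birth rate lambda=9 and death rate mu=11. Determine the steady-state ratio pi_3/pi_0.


For birth-death process, pi_n/pi_0 = (lambda/mu)^n
= (9/11)^3
= 0.5477

0.5477


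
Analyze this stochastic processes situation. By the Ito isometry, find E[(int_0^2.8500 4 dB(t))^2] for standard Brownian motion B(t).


By Ito isometry: E[(int f dB)^2] = int f^2 dt
= 4^2 * 2.8500
= 16 * 2.8500 = 45.6000

45.6000


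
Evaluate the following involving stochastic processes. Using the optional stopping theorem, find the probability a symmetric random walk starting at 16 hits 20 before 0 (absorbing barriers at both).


By optional stopping theorem: E(M at tau) = M(0) = 16
P(hit 20)*20 + P(hit 0)*0 = 16
P(hit 20) = (16 - 0)/(20 - 0) = 4/5 = 0.8000

0.8000


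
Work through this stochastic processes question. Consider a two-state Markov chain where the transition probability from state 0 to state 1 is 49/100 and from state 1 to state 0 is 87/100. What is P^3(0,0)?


Computing P^3 by matrix multiplication.
P = [[0.5100, 0.4900], [0.8700, 0.1300]]
After raising P to the power 3:
P^3(0,0) = 0.6229

0.6229


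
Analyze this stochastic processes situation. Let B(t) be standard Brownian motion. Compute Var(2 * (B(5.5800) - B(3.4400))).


Var(alpha*(B(t)-B(s))) = alpha^2 * (t-s)
= 2^2 * (5.5800 - 3.4400)
= 4 * 2.1400
= 8.5600

8.5600


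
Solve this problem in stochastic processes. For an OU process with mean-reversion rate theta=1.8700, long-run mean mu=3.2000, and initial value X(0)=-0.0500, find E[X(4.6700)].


E[X(t)] = mu + (X(0) - mu)*exp(-theta*t)
= 3.2000 + (-0.0500 - 3.2000)*exp(-1.8700*4.6700)
= 3.2000 + -3.2500 * 1.6119e-04
= 3.1995

3.1995


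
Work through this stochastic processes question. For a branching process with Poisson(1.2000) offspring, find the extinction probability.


Since mu = 1.2000 > 1, extinction prob q < 1.
Solve s = exp(mu*(s-1)) iteratively.
q = 0.6863

0.6863


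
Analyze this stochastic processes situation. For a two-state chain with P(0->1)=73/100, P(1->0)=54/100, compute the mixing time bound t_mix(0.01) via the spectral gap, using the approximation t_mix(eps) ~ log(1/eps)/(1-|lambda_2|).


lambda_2 = |1 - p01 - p10| = |1 - 0.7300 - 0.5400| = 0.2700
t_mix ~ log(1/eps)/(1 - |lambda_2|)
= log(100)/(1 - 0.2700) = 4.6052/0.7300
= 6.3085

6.3085


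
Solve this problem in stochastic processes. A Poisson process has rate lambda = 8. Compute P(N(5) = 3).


P(N(t)=k) = (lambda*t)^k * exp(-lambda*t) / k!
lambda*t = 40
= 40^3 * exp(-40) / 3!
= 64000 * 4.2484e-18 / 6
= 4.5316e-14

4.5316e-14


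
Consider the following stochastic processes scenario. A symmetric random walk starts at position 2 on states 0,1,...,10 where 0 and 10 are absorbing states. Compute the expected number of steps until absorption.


For symmetric RW on 0,...,N with absorbing barriers, E(i) = i*(N-i)
E(2) = 2 * 8 = 16

16


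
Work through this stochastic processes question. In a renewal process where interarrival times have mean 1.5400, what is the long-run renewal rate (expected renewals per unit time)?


Long-run renewal rate = 1/E(X)
= 1/1.5400
= 0.6494

0.6494


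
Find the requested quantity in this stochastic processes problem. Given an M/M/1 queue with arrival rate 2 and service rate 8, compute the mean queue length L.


rho = 2/8 = 0.2500
L = rho/(1-rho)
= 0.2500/0.7500
= 0.3333

0.3333


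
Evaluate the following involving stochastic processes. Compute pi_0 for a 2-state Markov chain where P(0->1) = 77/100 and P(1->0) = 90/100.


Stationary distribution: pi_0 = p10/(p01+p10), pi_1 = p01/(p01+p10)
p01 = 0.7700, p10 = 0.9000
pi_0 = 0.5389

0.5389


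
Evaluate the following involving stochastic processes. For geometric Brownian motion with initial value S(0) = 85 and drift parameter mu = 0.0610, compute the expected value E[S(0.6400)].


E[S(t)] = S(0) * exp(mu * t)
= 85 * exp(0.0610 * 0.6400)
= 85 * 1.0398
= 88.3840

88.3840


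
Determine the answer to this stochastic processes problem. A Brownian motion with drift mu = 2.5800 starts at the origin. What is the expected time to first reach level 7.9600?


Expected first passage time = a/mu
= 7.9600/2.5800
= 3.0853

3.0853


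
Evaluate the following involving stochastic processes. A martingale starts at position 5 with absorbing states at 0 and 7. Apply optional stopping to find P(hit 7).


By optional stopping theorem: E(M at tau) = M(0) = 5
P(hit 7)*7 + P(hit 0)*0 = 5
P(hit 7) = (5 - 0)/(7 - 0) = 5/7 = 0.7143

0.7143


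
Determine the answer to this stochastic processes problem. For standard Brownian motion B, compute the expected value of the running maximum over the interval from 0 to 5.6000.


E(max B(s)) = sqrt(2t/pi)
= sqrt(2*5.6000/pi)
= sqrt(3.5651)
= 1.8881

1.8881


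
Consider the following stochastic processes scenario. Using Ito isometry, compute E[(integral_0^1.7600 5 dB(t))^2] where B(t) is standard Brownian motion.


By Ito isometry: E[(int f dB)^2] = int f^2 dt
= 5^2 * 1.7600
= 25 * 1.7600 = 44.0000

44.0000


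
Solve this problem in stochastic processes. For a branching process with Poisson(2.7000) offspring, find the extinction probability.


Since mu = 2.7000 > 1, extinction prob q < 1.
Solve s = exp(mu*(s-1)) iteratively.
q = 0.0844

0.0844


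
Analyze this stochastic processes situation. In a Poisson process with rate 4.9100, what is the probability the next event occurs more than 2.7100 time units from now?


P(X > t) = exp(-lambda * t)
= exp(-4.9100 * 2.7100)
= exp(-13.3061) = 1.6643e-06

1.6643e-06


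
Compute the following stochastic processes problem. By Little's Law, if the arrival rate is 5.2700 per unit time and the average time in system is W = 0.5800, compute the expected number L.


Little's Law: L = lambda * W
= 5.2700 * 0.5800
= 3.0566

3.0566


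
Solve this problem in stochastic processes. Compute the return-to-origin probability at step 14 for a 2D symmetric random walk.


P = C(14,7)^2 / 4^14
= 3432^2 / 268435456
= 11778624 / 268435456
= 0.0439

0.0439


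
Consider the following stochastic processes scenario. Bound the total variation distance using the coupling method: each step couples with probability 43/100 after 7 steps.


TV distance bound <= (1-delta)^n
= (1 - 0.4300)^7
= 0.5700^7
= 0.0195

0.0195


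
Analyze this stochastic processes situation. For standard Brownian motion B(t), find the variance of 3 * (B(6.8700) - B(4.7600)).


Var(alpha*(B(t)-B(s))) = alpha^2 * (t-s)
= 3^2 * (6.8700 - 4.7600)
= 9 * 2.1100
= 18.9900

18.9900


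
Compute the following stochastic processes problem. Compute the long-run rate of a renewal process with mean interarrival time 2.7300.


Long-run renewal rate = 1/E(X)
= 1/2.7300
= 0.3663

0.3663


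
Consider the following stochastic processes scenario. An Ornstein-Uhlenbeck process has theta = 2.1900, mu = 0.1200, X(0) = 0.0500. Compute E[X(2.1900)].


E[X(t)] = mu + (X(0) - mu)*exp(-theta*t)
= 0.1200 + (0.0500 - 0.1200)*exp(-2.1900*2.1900)
= 0.1200 + -0.0700 * 0.0083
= 0.1194

0.1194


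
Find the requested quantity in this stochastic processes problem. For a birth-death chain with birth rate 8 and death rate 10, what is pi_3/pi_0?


For birth-death process, pi_n/pi_0 = (lambda/mu)^n
= (8/10)^3
= 0.5120

0.5120


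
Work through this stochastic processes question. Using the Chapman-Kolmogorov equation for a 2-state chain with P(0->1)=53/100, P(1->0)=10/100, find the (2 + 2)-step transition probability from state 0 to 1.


P^4 = P^2 * P^2
Computing via matrix multiplication of the transition matrix.
Entry (0,1) of P^4 = 0.8255

0.8255


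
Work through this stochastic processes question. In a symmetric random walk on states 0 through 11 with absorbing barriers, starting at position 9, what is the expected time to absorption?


For symmetric RW on 0,...,N with absorbing barriers, E(i) = i*(N-i)
E(9) = 9 * 2 = 18

18


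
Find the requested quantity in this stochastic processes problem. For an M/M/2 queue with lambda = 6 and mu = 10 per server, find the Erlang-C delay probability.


a = lambda/mu = 0.6000
rho = a/c = 0.3000
Erlang-C formula applied:
C(c,a) = 0.1385

0.1385


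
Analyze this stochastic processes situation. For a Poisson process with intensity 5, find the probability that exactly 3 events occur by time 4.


P(N(t)=k) = (lambda*t)^k * exp(-lambda*t) / k!
lambda*t = 20
= 20^3 * exp(-20) / 3!
= 8000 * 2.0612e-09 / 6
= 2.7482e-06

2.7482e-06


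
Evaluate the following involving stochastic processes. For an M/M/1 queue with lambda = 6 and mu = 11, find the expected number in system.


rho = 6/11 = 0.5455
L = rho/(1-rho)
= 0.5455/0.4545
= 1.2000

1.2000


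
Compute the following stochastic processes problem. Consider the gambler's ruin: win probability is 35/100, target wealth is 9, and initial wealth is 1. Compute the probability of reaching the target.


Gambler's ruin formula:
r = q/p = 0.6500/0.3500 = 1.8571
P(win) = (1 - r^i)/(1 - r^N)
= (1 - 1.8571^1)/(1 - 1.8571^9)
= 0.0033

0.0033


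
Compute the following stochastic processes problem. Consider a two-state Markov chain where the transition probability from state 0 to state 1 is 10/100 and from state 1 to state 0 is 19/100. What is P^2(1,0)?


Computing P^2 by matrix multiplication.
P = [[0.9000, 0.1000], [0.1900, 0.8100]]
After raising P to the power 2:
P^2(1,0) = 0.3249

0.3249


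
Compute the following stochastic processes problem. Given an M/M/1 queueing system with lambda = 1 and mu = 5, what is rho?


rho = lambda/mu
= 1/5
= 0.2000

0.2000


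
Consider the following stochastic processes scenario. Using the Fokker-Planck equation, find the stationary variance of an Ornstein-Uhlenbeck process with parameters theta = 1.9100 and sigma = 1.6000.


Stationary variance = sigma^2 / (2*theta)
= 1.6000^2 / (2*1.9100)
= 2.5600 / 3.8200
= 0.6702

0.6702


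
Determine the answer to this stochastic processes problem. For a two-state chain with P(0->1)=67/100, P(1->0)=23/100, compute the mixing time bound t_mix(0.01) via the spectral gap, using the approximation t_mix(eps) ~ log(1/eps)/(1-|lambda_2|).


lambda_2 = |1 - p01 - p10| = |1 - 0.6700 - 0.2300| = 0.1000
t_mix ~ log(1/eps)/(1 - |lambda_2|)
= log(100)/(1 - 0.1000) = 4.6052/0.9000
= 5.1169

5.1169


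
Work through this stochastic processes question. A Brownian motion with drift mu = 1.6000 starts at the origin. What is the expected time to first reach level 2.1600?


Expected first passage time = a/mu
= 2.1600/1.6000
= 1.3500

1.3500


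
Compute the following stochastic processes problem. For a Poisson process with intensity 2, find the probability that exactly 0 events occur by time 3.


P(N(t)=k) = (lambda*t)^k * exp(-lambda*t) / k!
lambda*t = 6
= 6^0 * exp(-6) / 0!
= 1 * 0.0025 / 1
= 0.0025

0.0025


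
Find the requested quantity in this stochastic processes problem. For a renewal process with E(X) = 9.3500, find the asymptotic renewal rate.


Long-run renewal rate = 1/E(X)
= 1/9.3500
= 0.1070

0.1070


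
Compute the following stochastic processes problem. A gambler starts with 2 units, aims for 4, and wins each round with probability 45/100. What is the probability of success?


Gambler's ruin formula:
r = q/p = 0.5500/0.4500 = 1.2222
P(win) = (1 - r^i)/(1 - r^N)
= (1 - 1.2222^2)/(1 - 1.2222^4)
= 0.4010

0.4010


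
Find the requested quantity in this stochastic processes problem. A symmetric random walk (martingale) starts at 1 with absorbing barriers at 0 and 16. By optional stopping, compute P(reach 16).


By optional stopping theorem: E(M at tau) = M(0) = 1
P(hit 16)*16 + P(hit 0)*0 = 1
P(hit 16) = (1 - 0)/(16 - 0) = 1/16 = 0.0625

0.0625


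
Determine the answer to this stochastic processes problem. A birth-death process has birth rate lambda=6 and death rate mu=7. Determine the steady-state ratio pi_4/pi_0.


For birth-death process, pi_n/pi_0 = (lambda/mu)^n
= (6/7)^4
= 0.5398

0.5398


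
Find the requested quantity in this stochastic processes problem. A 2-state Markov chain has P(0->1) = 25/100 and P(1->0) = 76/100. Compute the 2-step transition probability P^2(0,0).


Computing P^2 by matrix multiplication.
P = [[0.7500, 0.2500], [0.7600, 0.2400]]
After raising P to the power 2:
P^2(0,0) = 0.7525

0.7525


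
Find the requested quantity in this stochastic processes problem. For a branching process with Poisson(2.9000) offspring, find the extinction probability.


Since mu = 2.9000 > 1, extinction prob q < 1.
Solve s = exp(mu*(s-1)) iteratively.
q = 0.0668

0.0668


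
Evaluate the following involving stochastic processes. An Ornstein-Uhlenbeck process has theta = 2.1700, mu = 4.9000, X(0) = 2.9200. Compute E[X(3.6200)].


E[X(t)] = mu + (X(0) - mu)*exp(-theta*t)
= 4.9000 + (2.9200 - 4.9000)*exp(-2.1700*3.6200)
= 4.9000 + -1.9800 * 3.8765e-04
= 4.8992

4.8992


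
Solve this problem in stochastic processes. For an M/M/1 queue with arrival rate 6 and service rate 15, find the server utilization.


rho = lambda/mu
= 6/15
= 0.4000

0.4000


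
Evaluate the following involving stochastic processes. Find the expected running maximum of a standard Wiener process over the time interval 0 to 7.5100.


E(max B(s)) = sqrt(2t/pi)
= sqrt(2*7.5100/pi)
= sqrt(4.7810)
= 2.1866

2.1866


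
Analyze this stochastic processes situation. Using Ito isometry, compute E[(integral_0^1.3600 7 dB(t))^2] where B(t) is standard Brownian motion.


By Ito isometry: E[(int f dB)^2] = int f^2 dt
= 7^2 * 1.3600
= 49 * 1.3600 = 66.6400

66.6400


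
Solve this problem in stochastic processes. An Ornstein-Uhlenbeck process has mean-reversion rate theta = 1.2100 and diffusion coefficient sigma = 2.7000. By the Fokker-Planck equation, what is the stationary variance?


Stationary variance = sigma^2 / (2*theta)
= 2.7000^2 / (2*1.2100)
= 7.2900 / 2.4200
= 3.0124

3.0124


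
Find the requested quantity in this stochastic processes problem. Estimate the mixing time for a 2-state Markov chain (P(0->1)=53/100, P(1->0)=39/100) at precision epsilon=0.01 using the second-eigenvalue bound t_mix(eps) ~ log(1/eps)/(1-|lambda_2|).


lambda_2 = |1 - p01 - p10| = |1 - 0.5300 - 0.3900| = 0.0800
t_mix ~ log(1/eps)/(1 - |lambda_2|)
= log(100)/(1 - 0.0800) = 4.6052/0.9200
= 5.0056

5.0056


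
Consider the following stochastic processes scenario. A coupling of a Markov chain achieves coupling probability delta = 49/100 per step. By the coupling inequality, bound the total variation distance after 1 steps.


TV distance bound <= (1-delta)^n
= (1 - 0.4900)^1
= 0.5100^1
= 0.5100

0.5100


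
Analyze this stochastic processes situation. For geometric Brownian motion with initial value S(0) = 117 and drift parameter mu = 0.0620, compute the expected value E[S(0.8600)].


E[S(t)] = S(0) * exp(mu * t)
= 117 * exp(0.0620 * 0.8600)
= 117 * 1.0548
= 123.4078

123.4078


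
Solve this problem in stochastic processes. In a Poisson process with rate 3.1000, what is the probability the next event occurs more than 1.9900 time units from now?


P(X > t) = exp(-lambda * t)
= exp(-3.1000 * 1.9900)
= exp(-6.1690) = 0.0021

0.0021
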